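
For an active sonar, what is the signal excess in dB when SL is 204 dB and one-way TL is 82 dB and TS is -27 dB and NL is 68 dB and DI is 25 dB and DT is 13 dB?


SE = SL - 2*TL + TS - NL + DI - DT = 204 - 2*82 + (-27) - 68 + 25 - 13 = -43

-43 dB


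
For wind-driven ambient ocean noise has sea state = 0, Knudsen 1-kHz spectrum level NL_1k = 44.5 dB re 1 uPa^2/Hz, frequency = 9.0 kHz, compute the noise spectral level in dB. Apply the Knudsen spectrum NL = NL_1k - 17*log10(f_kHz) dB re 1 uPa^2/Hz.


NL = NL_1k - 17*log10(f_kHz) = 44.5 - 17*log10(9.0) = 44.5 - (16.22) = 28.28

28.28 dB


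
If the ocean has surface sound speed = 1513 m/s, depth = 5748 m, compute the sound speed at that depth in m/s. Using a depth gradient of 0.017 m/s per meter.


c = 1513 + 0.017 * 5748 = 1610.716

1610.716 m/s


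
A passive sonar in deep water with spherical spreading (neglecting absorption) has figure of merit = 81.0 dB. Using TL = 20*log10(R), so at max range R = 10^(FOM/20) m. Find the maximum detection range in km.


At max range FOM = TL, so 20*log10(R) = 81.0
R = 10^(81.0/20) = 11220.18 m = 11.22 km

11.22 km


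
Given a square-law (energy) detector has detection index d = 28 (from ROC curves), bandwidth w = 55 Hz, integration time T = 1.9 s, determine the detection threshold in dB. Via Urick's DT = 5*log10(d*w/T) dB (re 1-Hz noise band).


14.54 dB


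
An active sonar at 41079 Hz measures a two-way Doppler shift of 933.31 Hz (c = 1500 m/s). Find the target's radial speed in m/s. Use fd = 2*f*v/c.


From fd = 2*f*v/c, v = c*fd/(2*f) = 1500 * 933.31 / (2*41079) = 17.04

17.04 m/s


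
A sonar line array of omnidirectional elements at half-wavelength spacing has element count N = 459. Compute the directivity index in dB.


DI = 10*log10(459) = 26.62

26.62 dB


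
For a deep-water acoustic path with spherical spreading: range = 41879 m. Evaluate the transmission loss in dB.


92.44 dB


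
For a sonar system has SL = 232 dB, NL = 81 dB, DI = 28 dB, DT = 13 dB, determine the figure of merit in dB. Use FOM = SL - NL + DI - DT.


FOM = SL - NL + DI - DT = 232 - 81 + 28 - 13 = 166

166 dB


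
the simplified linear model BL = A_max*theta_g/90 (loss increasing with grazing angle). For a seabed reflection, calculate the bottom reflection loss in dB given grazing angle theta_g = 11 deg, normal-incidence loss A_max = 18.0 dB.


BL = A_max * theta_g / 90 = 18.0 * 11 / 90 = 2.2

2.2 dB


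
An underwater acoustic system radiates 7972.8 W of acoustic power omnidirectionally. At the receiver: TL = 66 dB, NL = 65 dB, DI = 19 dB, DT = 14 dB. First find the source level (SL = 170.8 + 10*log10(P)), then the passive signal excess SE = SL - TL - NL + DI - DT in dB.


Step 1: SL = 170.8 + 10*log10(7972.8) = 209.82 dB
Step 2: SE = SL - TL - NL + DI - DT = 209.82 - 66 - 65 + 19 - 14 = 83.82

83.82 dB


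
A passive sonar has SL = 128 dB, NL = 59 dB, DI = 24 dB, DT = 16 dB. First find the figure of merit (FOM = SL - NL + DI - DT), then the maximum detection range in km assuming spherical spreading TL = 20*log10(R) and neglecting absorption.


Step 1: FOM = SL - NL + DI - DT = 128 - 59 + 24 - 16 = 77 dB
Step 2: at max range FOM = TL = 20*log10(R), so R = 10^(77/20) = 7079.46 m = 7.08 km

7.08 km


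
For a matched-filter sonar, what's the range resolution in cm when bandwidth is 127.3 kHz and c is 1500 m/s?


0.59 cm


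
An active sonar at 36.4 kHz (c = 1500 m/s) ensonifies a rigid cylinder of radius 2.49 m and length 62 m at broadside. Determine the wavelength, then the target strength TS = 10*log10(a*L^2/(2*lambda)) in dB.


Step 1: lambda = c/f = 1500/36400 = 0.04121 m
Step 2: TS = 10*log10(a*L^2/(2*lambda)) = 10*log10(2.49*62^2/(2*0.04121)) = 50.65

50.65 dB


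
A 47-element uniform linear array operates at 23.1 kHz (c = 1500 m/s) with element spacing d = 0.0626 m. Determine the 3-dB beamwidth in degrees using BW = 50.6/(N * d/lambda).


1.12 deg


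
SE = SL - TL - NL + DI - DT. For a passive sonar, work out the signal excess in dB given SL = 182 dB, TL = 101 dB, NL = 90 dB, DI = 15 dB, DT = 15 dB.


SE = SL - TL - NL + DI - DT = 182 - 101 - 90 + 15 - 15 = -9

-9 dB


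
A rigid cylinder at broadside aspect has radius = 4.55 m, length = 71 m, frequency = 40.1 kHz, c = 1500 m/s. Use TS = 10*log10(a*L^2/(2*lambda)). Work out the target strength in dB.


lambda = 1500/40100 = 0.03741 m
TS = 10*log10(4.55*71^2/(2*0.03741)) = 54.87

54.87 dB


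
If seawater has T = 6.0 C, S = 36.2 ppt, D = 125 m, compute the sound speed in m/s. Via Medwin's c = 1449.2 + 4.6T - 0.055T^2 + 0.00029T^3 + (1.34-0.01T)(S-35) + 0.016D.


c = 1449.2 + 4.6*6.0 - 0.055*6.0^2 + 0.00029*6.0^3 + (1.34 - 0.01*6.0)*(36.2 - 35) + 0.016*125 = 1478.42

1478.42 m/s


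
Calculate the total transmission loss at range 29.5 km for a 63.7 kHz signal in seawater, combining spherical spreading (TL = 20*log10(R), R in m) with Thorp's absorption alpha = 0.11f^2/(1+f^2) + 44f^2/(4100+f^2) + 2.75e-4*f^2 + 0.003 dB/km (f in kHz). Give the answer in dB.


Step 1 (Thorp): alpha = 0.11*4057.69/(1+4057.69) + 44*4057.69/(4100+4057.69) + 2.75e-4*4057.69 + 0.003 = 23.1147 dB/km
Step 2: TL_spread = 20*log10(29500) = 89.4 dB
Step 3: TL_abs = alpha*R = 23.1147 * 29.5 = 681.88 dB
Step 4: TL_total = 89.4 + 681.88 = 771.28

771.28 dB


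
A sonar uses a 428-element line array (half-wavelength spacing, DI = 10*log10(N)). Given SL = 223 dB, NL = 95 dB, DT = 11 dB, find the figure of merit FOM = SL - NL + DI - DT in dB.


143.31 dB


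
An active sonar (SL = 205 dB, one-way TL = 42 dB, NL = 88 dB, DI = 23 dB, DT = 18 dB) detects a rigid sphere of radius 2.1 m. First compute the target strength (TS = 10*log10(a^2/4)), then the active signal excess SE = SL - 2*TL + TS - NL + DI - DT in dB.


Step 1: TS = 10*log10(2.1^2/4) = 0.42 dB
Step 2: SE = SL - 2*TL + TS - NL + DI - DT = 205 - 2*42 + (0.42) - 88 + 23 - 18 = 38.42

38.42 dB


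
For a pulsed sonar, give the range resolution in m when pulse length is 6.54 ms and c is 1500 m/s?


dR = c*tau/2 = 1500 * 6.54e-3 / 2 = 4.905

4.905 m


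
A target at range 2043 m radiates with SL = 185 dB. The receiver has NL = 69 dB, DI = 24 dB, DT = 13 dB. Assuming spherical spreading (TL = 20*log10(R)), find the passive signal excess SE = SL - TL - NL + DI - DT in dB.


Step 1: TL = 20*log10(2043) = 66.21 dB
Step 2: SE = 185 - 66.21 - 69 + 24 - 13 = 60.79

60.79 dB


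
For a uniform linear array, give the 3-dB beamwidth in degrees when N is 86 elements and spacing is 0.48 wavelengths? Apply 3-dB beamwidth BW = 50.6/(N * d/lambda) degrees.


1.23 deg


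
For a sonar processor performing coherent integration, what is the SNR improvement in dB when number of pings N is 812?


29.1 dB


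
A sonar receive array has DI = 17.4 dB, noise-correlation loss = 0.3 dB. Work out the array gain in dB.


AG = DI - L_corr = 17.4 - 0.3 = 17.1

17.1 dB


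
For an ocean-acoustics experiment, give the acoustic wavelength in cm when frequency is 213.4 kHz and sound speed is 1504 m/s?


0.7 cm


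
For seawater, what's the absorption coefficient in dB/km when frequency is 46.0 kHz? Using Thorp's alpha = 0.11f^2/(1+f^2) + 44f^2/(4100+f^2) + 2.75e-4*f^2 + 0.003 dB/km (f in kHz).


f^2 = 2116.0
alpha = 0.11*2116.0/(1+2116.0) + 44*2116.0/(4100+2116.0) + 2.75e-4*2116.0 + 0.003 = 15.673

15.673 dB/km


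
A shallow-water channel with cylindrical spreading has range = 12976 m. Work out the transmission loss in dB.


TL = 10*log10(12976) = 41.13

41.13 dB


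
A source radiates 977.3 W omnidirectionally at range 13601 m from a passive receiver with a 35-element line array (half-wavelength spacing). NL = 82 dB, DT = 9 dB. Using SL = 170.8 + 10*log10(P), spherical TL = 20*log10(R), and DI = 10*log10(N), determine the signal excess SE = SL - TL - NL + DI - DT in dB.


Step 1: SL = 170.8 + 10*log10(977.3) = 200.7 dB
Step 2: TL = 20*log10(13601) = 82.67 dB
Step 3: DI = 10*log10(35) = 15.44 dB
Step 4: SE = SL - TL - NL + DI - DT = 200.7 - 82.67 - 82 + 15.44 - 9 = 42.47

42.47 dB


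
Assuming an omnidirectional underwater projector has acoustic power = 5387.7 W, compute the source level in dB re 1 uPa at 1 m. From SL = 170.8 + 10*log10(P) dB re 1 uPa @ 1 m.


SL = 170.8 + 10*log10(5387.7) = 170.8 + 37.31 = 208.11

208.11 dB


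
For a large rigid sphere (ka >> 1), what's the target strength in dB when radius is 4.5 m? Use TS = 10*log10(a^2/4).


TS = 10*log10(4.5^2 / 4) = 10*log10(5.0625) = 7.04

7.04 dB


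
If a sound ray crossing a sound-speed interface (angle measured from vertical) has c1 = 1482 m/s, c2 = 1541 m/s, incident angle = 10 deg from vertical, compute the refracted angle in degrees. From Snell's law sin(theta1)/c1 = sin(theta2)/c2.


sin(theta2) = (c2/c1)*sin(theta1) = (1541/1482)*sin(10 deg) = 0.18056
theta2 = arcsin(0.18056) = 10.4

10.4 deg


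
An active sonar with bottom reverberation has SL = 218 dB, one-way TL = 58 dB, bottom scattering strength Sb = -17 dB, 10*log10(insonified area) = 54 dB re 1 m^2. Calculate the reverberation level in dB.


139 dB


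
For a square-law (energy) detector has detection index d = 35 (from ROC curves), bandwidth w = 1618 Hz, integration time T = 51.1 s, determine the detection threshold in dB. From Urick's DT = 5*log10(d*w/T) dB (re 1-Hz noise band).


15.22 dB


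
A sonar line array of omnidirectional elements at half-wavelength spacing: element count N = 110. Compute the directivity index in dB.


DI = 10*log10(110) = 20.41

20.41 dB


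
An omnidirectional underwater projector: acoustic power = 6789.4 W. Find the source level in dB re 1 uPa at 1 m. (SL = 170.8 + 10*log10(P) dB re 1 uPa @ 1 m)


SL = 170.8 + 10*log10(6789.4) = 170.8 + 38.32 = 209.12

209.12 dB


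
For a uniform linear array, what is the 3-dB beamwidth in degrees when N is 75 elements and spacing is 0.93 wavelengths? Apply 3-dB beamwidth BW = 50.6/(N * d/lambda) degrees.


BW = 50.6 / (75 * 0.93) = 50.6 / 69.75 = 0.73

0.73 deg


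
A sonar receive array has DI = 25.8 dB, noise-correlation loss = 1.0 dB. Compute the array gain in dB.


24.8 dB


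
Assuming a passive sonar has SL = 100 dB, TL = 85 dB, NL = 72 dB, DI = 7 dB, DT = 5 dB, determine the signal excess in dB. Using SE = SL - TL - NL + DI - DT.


SE = SL - TL - NL + DI - DT = 100 - 85 - 72 + 7 - 5 = -55

-55 dB


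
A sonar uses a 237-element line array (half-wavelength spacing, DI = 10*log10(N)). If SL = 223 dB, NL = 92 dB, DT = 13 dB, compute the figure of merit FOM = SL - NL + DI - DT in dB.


141.75 dB


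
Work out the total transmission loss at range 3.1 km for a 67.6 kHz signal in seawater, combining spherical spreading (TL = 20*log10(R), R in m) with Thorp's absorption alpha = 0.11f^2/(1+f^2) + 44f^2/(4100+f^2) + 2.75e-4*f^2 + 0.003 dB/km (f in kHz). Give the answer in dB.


Step 1 (Thorp): alpha = 0.11*4569.76/(1+4569.76) + 44*4569.76/(4100+4569.76) + 2.75e-4*4569.76 + 0.003 = 24.5617 dB/km
Step 2: TL_spread = 20*log10(3100) = 69.83 dB
Step 3: TL_abs = alpha*R = 24.5617 * 3.1 = 76.14 dB
Step 4: TL_total = 69.83 + 76.14 = 145.97

145.97 dB


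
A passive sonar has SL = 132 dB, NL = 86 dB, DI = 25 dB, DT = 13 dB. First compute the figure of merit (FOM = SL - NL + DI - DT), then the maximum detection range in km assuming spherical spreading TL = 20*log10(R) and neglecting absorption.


Step 1: FOM = SL - NL + DI - DT = 132 - 86 + 25 - 13 = 58 dB
Step 2: at max range FOM = TL = 20*log10(R), so R = 10^(58/20) = 794.33 m = 0.79 km

0.79 km


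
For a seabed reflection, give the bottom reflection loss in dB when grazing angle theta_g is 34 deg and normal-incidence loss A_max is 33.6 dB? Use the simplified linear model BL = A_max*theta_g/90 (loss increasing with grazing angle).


BL = A_max * theta_g / 90 = 33.6 * 34 / 90 = 12.69

12.69 dB


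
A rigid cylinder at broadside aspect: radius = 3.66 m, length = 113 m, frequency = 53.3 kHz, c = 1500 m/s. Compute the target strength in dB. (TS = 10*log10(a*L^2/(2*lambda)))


59.19 dB


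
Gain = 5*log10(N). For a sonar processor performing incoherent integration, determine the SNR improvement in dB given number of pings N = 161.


11.03 dB


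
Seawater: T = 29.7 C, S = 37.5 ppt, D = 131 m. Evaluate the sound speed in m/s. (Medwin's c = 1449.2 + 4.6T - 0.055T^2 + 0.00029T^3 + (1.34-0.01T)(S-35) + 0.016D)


c = 1449.2 + 4.6*29.7 - 0.055*29.7^2 + 0.00029*29.7^3 + (1.34 - 0.01*29.7)*(37.5 - 35) + 0.016*131 = 1549.61

1549.61 m/s


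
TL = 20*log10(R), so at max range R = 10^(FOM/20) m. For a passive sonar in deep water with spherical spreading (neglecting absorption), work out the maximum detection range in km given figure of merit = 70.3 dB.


At max range FOM = TL, so 20*log10(R) = 70.3
R = 10^(70.3/20) = 3273.41 m = 3.27 km

3.27 km


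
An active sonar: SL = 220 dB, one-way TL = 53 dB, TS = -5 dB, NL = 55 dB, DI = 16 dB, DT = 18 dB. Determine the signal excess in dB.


SE = SL - 2*TL + TS - NL + DI - DT = 220 - 2*53 + (-5) - 55 + 16 - 18 = 52

52 dB


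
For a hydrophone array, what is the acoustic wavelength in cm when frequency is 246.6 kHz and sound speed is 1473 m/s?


0.6 cm


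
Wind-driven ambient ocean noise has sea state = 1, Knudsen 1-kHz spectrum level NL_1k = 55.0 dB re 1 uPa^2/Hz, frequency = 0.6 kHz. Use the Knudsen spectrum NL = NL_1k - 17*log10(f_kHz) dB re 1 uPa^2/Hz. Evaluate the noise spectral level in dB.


NL = NL_1k - 17*log10(f_kHz) = 55.0 - 17*log10(0.6) = 55.0 - (-3.77) = 58.77

58.77 dB


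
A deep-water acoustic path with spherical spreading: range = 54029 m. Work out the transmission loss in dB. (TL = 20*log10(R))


TL = 20*log10(54029) = 94.65

94.65 dB


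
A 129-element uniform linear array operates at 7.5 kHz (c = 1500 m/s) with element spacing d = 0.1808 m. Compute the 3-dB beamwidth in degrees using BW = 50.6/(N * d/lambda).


Step 1: lambda = 1500/7500 = 0.2 m
Step 2: d/lambda = 0.1808/0.2 = 0.904
Step 3: BW = 50.6/(N * d/lambda) = 50.6/(129 * 0.904) = 0.43

0.43 deg


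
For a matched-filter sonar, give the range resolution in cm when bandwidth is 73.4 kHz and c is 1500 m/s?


1.02 cm


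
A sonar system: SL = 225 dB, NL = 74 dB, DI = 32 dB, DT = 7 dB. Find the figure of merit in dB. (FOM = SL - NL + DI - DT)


FOM = SL - NL + DI - DT = 225 - 74 + 32 - 7 = 176

176 dB


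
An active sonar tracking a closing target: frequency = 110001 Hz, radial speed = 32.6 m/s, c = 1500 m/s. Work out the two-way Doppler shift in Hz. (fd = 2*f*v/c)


fd = 2*f*v/c = 2 * 110001 * 32.6 / 1500 = 4781.38

4781.38 Hz


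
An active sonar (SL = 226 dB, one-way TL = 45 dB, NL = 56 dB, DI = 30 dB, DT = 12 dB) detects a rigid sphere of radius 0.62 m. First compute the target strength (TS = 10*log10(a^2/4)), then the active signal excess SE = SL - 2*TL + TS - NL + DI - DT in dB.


Step 1: TS = 10*log10(0.62^2/4) = -10.17 dB
Step 2: SE = SL - 2*TL + TS - NL + DI - DT = 226 - 2*45 + (-10.17) - 56 + 30 - 12 = 87.83

87.83 dB


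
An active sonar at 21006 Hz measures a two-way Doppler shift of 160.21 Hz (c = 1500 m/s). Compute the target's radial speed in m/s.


From fd = 2*f*v/c, v = c*fd/(2*f) = 1500 * 160.21 / (2*21006) = 5.72

5.72 m/s


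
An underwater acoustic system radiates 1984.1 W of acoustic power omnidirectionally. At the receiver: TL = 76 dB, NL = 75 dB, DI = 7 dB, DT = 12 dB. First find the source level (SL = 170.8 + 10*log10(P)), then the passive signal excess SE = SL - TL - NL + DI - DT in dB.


Step 1: SL = 170.8 + 10*log10(1984.1) = 203.78 dB
Step 2: SE = SL - TL - NL + DI - DT = 203.78 - 76 - 75 + 7 - 12 = 47.78

47.78 dB


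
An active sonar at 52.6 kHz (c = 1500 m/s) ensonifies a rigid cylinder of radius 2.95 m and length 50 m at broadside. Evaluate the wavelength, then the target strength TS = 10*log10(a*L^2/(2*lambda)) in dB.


Step 1: lambda = c/f = 1500/52600 = 0.02852 m
Step 2: TS = 10*log10(a*L^2/(2*lambda)) = 10*log10(2.95*50^2/(2*0.02852)) = 51.12

51.12 dB


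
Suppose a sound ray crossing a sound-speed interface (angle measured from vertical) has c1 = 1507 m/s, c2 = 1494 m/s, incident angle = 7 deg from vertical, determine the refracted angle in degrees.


sin(theta2) = (c2/c1)*sin(theta1) = (1494/1507)*sin(7 deg) = 0.12082
theta2 = arcsin(0.12082) = 6.94

6.94 deg


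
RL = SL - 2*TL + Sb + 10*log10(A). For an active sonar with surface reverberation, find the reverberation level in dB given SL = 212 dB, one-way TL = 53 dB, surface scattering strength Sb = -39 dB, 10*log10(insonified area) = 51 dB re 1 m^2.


RL = SL - 2*TL + Sb + 10*log10(A) = 212 - 2*53 + (-39) + 51 = 118

118 dB


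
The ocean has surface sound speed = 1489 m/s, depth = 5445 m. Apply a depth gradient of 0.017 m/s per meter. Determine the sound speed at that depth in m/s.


c = 1489 + 0.017 * 5445 = 1581.565

1581.565 m/s


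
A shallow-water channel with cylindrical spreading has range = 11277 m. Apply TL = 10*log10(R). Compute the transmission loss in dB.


TL = 10*log10(11277) = 40.52

40.52 dB


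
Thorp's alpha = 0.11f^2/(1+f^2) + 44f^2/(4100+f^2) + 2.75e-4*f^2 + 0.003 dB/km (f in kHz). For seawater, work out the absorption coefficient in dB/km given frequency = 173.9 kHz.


f^2 = 30241.21
alpha = 0.11*30241.21/(1+30241.21) + 44*30241.21/(4100+30241.21) + 2.75e-4*30241.21 + 0.003 = 47.176

47.176 dB/km


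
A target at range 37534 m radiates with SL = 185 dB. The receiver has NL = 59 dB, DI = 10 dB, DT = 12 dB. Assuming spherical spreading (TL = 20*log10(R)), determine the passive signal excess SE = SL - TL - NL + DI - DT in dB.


Step 1: TL = 20*log10(37534) = 91.49 dB
Step 2: SE = 185 - 91.49 - 59 + 10 - 12 = 32.51

32.51 dB


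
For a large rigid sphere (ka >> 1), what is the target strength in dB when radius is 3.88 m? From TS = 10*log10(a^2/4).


5.76 dB


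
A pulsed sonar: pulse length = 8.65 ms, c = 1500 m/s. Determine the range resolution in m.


6.4875 m


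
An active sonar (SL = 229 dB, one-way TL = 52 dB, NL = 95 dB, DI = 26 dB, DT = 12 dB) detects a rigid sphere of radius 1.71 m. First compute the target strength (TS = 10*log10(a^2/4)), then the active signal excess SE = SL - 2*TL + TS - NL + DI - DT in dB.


Step 1: TS = 10*log10(1.71^2/4) = -1.36 dB
Step 2: SE = SL - 2*TL + TS - NL + DI - DT = 229 - 2*52 + (-1.36) - 95 + 26 - 12 = 42.64

42.64 dB


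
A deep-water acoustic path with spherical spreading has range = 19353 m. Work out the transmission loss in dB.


TL = 20*log10(19353) = 85.73

85.73 dB


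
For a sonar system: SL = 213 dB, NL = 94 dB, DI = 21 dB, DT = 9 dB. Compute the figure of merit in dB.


FOM = SL - NL + DI - DT = 213 - 94 + 21 - 9 = 131

131 dB


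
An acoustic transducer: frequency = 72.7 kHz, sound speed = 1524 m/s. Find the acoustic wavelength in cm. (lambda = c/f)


2.1 cm


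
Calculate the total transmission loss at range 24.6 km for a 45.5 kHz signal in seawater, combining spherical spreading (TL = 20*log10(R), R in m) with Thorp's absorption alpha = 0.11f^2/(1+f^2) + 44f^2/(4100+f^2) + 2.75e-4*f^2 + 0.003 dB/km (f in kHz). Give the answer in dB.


Step 1 (Thorp): alpha = 0.11*2070.25/(1+2070.25) + 44*2070.25/(4100+2070.25) + 2.75e-4*2070.25 + 0.003 = 15.4452 dB/km
Step 2: TL_spread = 20*log10(24600) = 87.82 dB
Step 3: TL_abs = alpha*R = 15.4452 * 24.6 = 379.95 dB
Step 4: TL_total = 87.82 + 379.95 = 467.77

467.77 dB


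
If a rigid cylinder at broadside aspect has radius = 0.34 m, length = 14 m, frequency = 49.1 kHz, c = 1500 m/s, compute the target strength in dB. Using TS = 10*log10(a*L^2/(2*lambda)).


lambda = 1500/49100 = 0.03055 m
TS = 10*log10(0.34*14^2/(2*0.03055)) = 30.38

30.38 dB


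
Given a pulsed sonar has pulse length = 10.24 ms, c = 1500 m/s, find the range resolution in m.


dR = c*tau/2 = 1500 * 10.24e-3 / 2 = 7.68

7.68 m


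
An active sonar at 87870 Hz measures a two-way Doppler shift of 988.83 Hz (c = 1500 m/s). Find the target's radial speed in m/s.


From fd = 2*f*v/c, v = c*fd/(2*f) = 1500 * 988.83 / (2*87870) = 8.44

8.44 m/s


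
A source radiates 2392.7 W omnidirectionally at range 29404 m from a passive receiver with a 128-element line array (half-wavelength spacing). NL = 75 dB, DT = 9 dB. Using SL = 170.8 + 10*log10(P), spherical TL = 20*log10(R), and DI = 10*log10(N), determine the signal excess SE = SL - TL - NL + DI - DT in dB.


Step 1: SL = 170.8 + 10*log10(2392.7) = 204.59 dB
Step 2: TL = 20*log10(29404) = 89.37 dB
Step 3: DI = 10*log10(128) = 21.07 dB
Step 4: SE = SL - TL - NL + DI - DT = 204.59 - 89.37 - 75 + 21.07 - 9 = 52.29

52.29 dB


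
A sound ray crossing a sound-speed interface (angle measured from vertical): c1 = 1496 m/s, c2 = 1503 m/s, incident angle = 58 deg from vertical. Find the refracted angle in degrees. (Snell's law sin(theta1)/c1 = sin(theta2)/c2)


sin(theta2) = (c2/c1)*sin(theta1) = (1503/1496)*sin(58 deg) = 0.85202
theta2 = arcsin(0.85202) = 58.43

58.43 deg


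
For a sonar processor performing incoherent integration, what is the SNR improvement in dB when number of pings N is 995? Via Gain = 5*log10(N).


Gain = 5*log10(995) = 14.99

14.99 dB


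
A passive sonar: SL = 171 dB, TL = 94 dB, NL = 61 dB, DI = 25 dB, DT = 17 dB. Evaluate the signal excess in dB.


SE = SL - TL - NL + DI - DT = 171 - 94 - 61 + 25 - 17 = 24

24 dB


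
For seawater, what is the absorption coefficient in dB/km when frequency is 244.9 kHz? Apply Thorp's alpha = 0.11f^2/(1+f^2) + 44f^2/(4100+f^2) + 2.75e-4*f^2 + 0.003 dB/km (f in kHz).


f^2 = 59976.01
alpha = 0.11*59976.01/(1+59976.01) + 44*59976.01/(4100+59976.01) + 2.75e-4*59976.01 + 0.003 = 57.791

57.791 dB/km


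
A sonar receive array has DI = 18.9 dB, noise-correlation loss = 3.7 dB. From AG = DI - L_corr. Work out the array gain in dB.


AG = DI - L_corr = 18.9 - 3.7 = 15.2

15.2 dB


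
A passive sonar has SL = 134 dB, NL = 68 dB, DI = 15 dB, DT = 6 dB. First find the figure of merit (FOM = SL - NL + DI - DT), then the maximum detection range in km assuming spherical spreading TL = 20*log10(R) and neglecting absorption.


Step 1: FOM = SL - NL + DI - DT = 134 - 68 + 15 - 6 = 75 dB
Step 2: at max range FOM = TL = 20*log10(R), so R = 10^(75/20) = 5623.41 m = 5.62 km

5.62 km


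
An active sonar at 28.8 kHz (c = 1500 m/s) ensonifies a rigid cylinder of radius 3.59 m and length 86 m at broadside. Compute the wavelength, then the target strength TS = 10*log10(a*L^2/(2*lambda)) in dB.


Step 1: lambda = c/f = 1500/28800 = 0.05208 m
Step 2: TS = 10*log10(a*L^2/(2*lambda)) = 10*log10(3.59*86^2/(2*0.05208)) = 54.06

54.06 dB


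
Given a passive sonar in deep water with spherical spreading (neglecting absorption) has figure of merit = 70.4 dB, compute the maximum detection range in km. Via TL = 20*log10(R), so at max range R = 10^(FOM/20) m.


At max range FOM = TL, so 20*log10(R) = 70.4
R = 10^(70.4/20) = 3311.31 m = 3.31 km

3.31 km


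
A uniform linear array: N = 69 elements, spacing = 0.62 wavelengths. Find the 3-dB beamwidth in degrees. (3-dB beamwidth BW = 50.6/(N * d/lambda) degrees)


BW = 50.6 / (69 * 0.62) = 50.6 / 42.78 = 1.18

1.18 deg


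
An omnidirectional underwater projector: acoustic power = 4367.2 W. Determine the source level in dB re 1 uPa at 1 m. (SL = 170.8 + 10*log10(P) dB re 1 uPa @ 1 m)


SL = 170.8 + 10*log10(4367.2) = 170.8 + 36.4 = 207.2

207.2 dB


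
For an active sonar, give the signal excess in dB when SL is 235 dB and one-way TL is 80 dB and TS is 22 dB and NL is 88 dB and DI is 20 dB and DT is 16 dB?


SE = SL - 2*TL + TS - NL + DI - DT = 235 - 2*80 + (22) - 88 + 20 - 16 = 13

13 dB


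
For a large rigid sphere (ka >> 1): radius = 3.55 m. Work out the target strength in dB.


TS = 10*log10(3.55^2 / 4) = 10*log10(3.150625) = 4.98

4.98 dB


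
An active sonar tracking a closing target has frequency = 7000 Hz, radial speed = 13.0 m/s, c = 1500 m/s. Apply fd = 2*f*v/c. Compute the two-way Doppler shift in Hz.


fd = 2*f*v/c = 2 * 7000 * 13.0 / 1500 = 121.33

121.33 Hz


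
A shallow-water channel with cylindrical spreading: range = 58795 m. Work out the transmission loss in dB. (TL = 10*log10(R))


TL = 10*log10(58795) = 47.69

47.69 dB


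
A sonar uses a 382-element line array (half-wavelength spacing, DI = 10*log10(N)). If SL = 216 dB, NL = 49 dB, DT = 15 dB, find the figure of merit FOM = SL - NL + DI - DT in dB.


177.82 dB


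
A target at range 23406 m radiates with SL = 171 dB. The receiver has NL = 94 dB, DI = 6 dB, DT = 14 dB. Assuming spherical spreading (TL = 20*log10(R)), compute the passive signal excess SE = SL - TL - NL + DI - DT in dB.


-18.39 dB


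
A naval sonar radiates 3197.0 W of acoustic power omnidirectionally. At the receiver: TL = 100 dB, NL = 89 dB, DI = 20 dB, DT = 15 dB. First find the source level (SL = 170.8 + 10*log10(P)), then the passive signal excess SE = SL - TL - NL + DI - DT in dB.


Step 1: SL = 170.8 + 10*log10(3197.0) = 205.85 dB
Step 2: SE = SL - TL - NL + DI - DT = 205.85 - 100 - 89 + 20 - 15 = 21.85

21.85 dB


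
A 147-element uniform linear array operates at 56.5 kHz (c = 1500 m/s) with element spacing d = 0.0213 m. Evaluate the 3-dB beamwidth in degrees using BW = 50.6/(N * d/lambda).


0.43 deg


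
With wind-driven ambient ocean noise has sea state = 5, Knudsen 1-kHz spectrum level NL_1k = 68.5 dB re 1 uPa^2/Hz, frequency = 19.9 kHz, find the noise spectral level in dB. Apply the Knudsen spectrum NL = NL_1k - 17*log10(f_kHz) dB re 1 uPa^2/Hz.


NL = NL_1k - 17*log10(f_kHz) = 68.5 - 17*log10(19.9) = 68.5 - (22.08) = 46.42

46.42 dB


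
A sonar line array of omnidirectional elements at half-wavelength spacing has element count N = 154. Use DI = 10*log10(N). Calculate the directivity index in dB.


DI = 10*log10(154) = 21.88

21.88 dB


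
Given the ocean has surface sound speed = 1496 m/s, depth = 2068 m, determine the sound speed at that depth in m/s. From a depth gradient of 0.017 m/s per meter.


c = 1496 + 0.017 * 2068 = 1531.156

1531.156 m/s


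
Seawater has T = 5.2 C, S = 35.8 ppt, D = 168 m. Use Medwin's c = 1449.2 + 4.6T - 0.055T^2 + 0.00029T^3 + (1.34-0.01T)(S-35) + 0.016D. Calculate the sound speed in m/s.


c = 1449.2 + 4.6*5.2 - 0.055*5.2^2 + 0.00029*5.2^3 + (1.34 - 0.01*5.2)*(35.8 - 35) + 0.016*168 = 1475.39

1475.39 m/s


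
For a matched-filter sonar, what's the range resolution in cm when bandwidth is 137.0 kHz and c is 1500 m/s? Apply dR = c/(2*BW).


dR = c/(2*BW) = 1500 / (2 * 137.0e3) = 0.0055 m = 0.55 cm

0.55 cm


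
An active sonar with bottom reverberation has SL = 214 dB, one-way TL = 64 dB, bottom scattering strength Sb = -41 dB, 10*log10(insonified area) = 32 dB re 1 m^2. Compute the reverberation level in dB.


77 dB


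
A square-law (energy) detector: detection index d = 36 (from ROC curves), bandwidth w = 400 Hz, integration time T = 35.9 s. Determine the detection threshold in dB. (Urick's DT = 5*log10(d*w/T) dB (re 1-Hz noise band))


DT = 5*log10(d*w/T) = 5*log10(36 * 400 / 35.9) = 5*log10(401.11) = 13.02

13.02 dB


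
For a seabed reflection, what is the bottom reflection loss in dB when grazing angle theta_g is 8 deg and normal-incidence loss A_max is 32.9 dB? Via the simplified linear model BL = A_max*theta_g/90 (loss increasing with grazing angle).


BL = A_max * theta_g / 90 = 32.9 * 8 / 90 = 2.92

2.92 dB


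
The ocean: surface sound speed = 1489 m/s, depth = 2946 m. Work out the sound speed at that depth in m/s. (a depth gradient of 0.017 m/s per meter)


c = 1489 + 0.017 * 2946 = 1539.082

1539.082 m/s


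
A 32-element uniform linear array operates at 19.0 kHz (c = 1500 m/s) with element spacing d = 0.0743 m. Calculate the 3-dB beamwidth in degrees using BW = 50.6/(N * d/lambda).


1.68 deg


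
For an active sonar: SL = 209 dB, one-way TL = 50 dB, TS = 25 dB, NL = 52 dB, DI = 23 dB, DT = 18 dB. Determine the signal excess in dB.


87 dB


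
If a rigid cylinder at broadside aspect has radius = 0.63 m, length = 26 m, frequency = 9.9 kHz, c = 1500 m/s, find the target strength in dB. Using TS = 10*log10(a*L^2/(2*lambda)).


lambda = 1500/9900 = 0.15152 m
TS = 10*log10(0.63*26^2/(2*0.15152)) = 31.48

31.48 dB


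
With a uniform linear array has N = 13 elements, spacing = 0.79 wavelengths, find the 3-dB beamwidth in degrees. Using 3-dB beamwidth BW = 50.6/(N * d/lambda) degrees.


BW = 50.6 / (13 * 0.79) = 50.6 / 10.27 = 4.93

4.93 deg


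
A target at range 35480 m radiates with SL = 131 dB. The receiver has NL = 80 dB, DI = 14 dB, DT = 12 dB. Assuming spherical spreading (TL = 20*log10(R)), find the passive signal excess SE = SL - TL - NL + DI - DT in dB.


Step 1: TL = 20*log10(35480) = 91.0 dB
Step 2: SE = 131 - 91.0 - 80 + 14 - 12 = -38.0

-38.0 dB


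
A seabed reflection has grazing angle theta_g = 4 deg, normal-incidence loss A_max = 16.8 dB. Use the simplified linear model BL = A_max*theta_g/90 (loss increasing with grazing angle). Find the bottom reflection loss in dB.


BL = A_max * theta_g / 90 = 16.8 * 4 / 90 = 0.75

0.75 dB


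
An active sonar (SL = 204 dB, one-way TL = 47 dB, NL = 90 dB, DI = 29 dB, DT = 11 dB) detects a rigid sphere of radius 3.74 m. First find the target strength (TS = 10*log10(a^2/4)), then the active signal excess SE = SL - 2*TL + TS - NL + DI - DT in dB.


Step 1: TS = 10*log10(3.74^2/4) = 5.44 dB
Step 2: SE = SL - 2*TL + TS - NL + DI - DT = 204 - 2*47 + (5.44) - 90 + 29 - 11 = 43.44

43.44 dB


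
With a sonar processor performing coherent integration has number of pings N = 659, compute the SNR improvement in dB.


Gain = 10*log10(659) = 28.19

28.19 dB


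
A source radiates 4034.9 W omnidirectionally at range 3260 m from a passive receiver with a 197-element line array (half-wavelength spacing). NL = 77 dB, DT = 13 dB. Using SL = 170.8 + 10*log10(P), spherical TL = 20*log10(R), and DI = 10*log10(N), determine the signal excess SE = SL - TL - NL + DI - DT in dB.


Step 1: SL = 170.8 + 10*log10(4034.9) = 206.86 dB
Step 2: TL = 20*log10(3260) = 70.26 dB
Step 3: DI = 10*log10(197) = 22.94 dB
Step 4: SE = SL - TL - NL + DI - DT = 206.86 - 70.26 - 77 + 22.94 - 13 = 69.54

69.54 dB


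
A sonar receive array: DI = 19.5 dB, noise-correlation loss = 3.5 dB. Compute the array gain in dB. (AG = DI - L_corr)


AG = DI - L_corr = 19.5 - 3.5 = 16.0

16.0 dB


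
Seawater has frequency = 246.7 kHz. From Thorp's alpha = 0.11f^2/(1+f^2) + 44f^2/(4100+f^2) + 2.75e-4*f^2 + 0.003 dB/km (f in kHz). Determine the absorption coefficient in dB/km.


58.073 dB/km


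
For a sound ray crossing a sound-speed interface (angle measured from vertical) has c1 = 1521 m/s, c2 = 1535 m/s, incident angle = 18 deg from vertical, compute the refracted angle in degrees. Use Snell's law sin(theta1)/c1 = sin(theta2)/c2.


sin(theta2) = (c2/c1)*sin(theta1) = (1535/1521)*sin(18 deg) = 0.31186
theta2 = arcsin(0.31186) = 18.17

18.17 deg


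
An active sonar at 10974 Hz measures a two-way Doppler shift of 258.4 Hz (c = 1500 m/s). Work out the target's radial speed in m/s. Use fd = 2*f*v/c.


From fd = 2*f*v/c, v = c*fd/(2*f) = 1500 * 258.4 / (2*10974) = 17.66

17.66 m/s


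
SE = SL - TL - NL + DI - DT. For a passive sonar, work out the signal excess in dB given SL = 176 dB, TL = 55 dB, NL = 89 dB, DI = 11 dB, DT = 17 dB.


SE = SL - TL - NL + DI - DT = 176 - 55 - 89 + 11 - 17 = 26

26 dB


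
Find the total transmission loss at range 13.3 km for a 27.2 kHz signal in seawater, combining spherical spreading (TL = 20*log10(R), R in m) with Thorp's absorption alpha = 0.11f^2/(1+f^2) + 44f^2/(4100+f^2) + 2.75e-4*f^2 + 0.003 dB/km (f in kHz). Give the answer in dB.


Step 1 (Thorp): alpha = 0.11*739.84/(1+739.84) + 44*739.84/(4100+739.84) + 2.75e-4*739.84 + 0.003 = 7.0423 dB/km
Step 2: TL_spread = 20*log10(13300) = 82.48 dB
Step 3: TL_abs = alpha*R = 7.0423 * 13.3 = 93.66 dB
Step 4: TL_total = 82.48 + 93.66 = 176.14

176.14 dB


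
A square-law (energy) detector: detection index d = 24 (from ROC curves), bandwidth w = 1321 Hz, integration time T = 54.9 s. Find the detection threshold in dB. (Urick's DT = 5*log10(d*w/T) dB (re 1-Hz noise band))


DT = 5*log10(d*w/T) = 5*log10(24 * 1321 / 54.9) = 5*log10(577.49) = 13.81

13.81 dB


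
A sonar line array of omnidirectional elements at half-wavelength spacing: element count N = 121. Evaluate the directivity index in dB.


DI = 10*log10(121) = 20.83

20.83 dB


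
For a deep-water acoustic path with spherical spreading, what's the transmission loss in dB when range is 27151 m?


88.68 dB


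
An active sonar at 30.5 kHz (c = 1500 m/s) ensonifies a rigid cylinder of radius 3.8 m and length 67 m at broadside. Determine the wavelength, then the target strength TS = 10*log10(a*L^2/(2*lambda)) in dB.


Step 1: lambda = c/f = 1500/30500 = 0.04918 m
Step 2: TS = 10*log10(a*L^2/(2*lambda)) = 10*log10(3.8*67^2/(2*0.04918)) = 52.39

52.39 dB


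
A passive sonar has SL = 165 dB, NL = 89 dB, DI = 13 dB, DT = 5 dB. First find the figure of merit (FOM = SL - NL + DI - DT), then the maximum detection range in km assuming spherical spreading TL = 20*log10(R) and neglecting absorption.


Step 1: FOM = SL - NL + DI - DT = 165 - 89 + 13 - 5 = 84 dB
Step 2: at max range FOM = TL = 20*log10(R), so R = 10^(84/20) = 15848.93 m = 15.85 km

15.85 km


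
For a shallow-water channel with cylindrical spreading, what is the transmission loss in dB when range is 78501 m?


48.95 dB


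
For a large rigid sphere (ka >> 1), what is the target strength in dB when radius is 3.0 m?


3.52 dB


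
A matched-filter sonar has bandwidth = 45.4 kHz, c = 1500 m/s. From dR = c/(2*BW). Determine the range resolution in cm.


1.65 cm


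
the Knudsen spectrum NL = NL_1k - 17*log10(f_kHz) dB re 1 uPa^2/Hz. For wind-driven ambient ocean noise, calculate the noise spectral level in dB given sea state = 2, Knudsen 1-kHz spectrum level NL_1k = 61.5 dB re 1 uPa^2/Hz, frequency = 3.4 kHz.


52.46 dB


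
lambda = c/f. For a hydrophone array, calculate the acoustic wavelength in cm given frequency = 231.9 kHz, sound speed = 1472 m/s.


lambda = c/f = 1472 / 231900 = 0.0063 m = 0.63 cm

0.63 cm


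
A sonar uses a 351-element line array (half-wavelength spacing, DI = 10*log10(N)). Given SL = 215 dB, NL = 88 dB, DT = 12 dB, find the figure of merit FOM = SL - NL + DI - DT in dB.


Step 1: DI = 10*log10(351) = 25.45 dB
Step 2: FOM = SL - NL + DI - DT = 215 - 88 + 25.45 - 12 = 140.45

140.45 dB


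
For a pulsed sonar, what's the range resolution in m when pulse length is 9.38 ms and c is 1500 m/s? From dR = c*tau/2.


dR = c*tau/2 = 1500 * 9.38e-3 / 2 = 7.035

7.035 m


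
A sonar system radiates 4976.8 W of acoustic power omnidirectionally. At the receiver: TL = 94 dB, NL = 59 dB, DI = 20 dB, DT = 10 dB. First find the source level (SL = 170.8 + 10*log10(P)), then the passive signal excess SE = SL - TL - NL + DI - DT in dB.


Step 1: SL = 170.8 + 10*log10(4976.8) = 207.77 dB
Step 2: SE = SL - TL - NL + DI - DT = 207.77 - 94 - 59 + 20 - 10 = 64.77

64.77 dB


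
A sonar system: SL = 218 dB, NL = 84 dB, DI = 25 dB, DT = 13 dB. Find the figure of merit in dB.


FOM = SL - NL + DI - DT = 218 - 84 + 25 - 13 = 146

146 dB


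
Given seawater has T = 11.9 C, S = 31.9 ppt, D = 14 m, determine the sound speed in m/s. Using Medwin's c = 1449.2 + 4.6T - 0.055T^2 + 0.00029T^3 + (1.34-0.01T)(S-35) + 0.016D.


c = 1449.2 + 4.6*11.9 - 0.055*11.9^2 + 0.00029*11.9^3 + (1.34 - 0.01*11.9)*(31.9 - 35) + 0.016*14 = 1493.08

1493.08 m/s


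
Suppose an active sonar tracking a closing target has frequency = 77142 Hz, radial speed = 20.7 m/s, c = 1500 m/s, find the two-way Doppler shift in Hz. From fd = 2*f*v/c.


2129.12 Hz


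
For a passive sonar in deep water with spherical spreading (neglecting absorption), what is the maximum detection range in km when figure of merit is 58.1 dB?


0.8 km


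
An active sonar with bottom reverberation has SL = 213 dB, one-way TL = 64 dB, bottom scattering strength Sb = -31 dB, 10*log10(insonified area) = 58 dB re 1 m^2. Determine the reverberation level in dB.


RL = SL - 2*TL + Sb + 10*log10(A) = 213 - 2*64 + (-31) + 58 = 112

112 dB


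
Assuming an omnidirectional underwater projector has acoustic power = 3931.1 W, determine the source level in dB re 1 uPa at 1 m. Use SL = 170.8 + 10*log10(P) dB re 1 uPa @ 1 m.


SL = 170.8 + 10*log10(3931.1) = 170.8 + 35.95 = 206.75

206.75 dB


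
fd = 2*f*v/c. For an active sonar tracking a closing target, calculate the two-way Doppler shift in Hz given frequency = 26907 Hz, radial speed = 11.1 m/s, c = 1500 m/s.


fd = 2*f*v/c = 2 * 26907 * 11.1 / 1500 = 398.22

398.22 Hz


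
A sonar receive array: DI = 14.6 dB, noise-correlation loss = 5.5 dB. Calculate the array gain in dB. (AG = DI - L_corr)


AG = DI - L_corr = 14.6 - 5.5 = 9.1

9.1 dB


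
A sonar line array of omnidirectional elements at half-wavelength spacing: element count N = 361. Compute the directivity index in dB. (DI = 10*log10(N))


DI = 10*log10(361) = 25.58

25.58 dB


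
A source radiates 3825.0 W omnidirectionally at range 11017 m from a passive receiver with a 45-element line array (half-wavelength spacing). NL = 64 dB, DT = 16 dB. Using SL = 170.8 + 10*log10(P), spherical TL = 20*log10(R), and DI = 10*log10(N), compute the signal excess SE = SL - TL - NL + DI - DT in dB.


62.32 dB


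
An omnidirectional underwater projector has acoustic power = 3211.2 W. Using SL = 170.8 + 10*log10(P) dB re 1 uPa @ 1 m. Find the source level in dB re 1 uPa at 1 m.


SL = 170.8 + 10*log10(3211.2) = 170.8 + 35.07 = 205.87

205.87 dB


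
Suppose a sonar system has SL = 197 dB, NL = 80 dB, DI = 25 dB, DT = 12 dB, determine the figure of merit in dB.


130 dB


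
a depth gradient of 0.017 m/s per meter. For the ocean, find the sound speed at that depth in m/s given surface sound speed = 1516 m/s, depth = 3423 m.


c = 1516 + 0.017 * 3423 = 1574.191

1574.191 m/s


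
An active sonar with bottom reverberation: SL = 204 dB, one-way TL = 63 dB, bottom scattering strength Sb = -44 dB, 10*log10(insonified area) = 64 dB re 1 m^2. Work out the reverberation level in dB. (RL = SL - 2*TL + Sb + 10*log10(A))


98 dB


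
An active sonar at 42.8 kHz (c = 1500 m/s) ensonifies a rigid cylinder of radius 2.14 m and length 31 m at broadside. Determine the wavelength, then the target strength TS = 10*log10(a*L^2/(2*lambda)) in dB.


Step 1: lambda = c/f = 1500/42800 = 0.03505 m
Step 2: TS = 10*log10(a*L^2/(2*lambda)) = 10*log10(2.14*31^2/(2*0.03505)) = 44.67

44.67 dB


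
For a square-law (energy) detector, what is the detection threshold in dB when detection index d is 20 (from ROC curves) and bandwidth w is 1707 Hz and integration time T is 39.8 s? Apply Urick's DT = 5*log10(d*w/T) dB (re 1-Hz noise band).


DT = 5*log10(d*w/T) = 5*log10(20 * 1707 / 39.8) = 5*log10(857.79) = 14.67

14.67 dB


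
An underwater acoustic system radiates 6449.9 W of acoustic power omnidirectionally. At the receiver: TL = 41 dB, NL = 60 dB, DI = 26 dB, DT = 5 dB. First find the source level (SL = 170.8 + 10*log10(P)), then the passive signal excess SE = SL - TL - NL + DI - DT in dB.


Step 1: SL = 170.8 + 10*log10(6449.9) = 208.9 dB
Step 2: SE = SL - TL - NL + DI - DT = 208.9 - 41 - 60 + 26 - 5 = 128.9

128.9 dB


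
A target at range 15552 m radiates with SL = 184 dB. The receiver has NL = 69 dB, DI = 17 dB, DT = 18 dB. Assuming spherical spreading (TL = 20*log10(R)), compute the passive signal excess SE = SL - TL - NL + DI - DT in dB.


Step 1: TL = 20*log10(15552) = 83.84 dB
Step 2: SE = 184 - 83.84 - 69 + 17 - 18 = 30.16

30.16 dB
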